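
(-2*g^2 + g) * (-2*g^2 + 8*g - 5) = 4*g^4 - 18*g^3 + 18*g^2 - 5*g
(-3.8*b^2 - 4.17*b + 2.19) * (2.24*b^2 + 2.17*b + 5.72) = -8.512*b^4 - 17.5868*b^3 - 25.8793*b^2 - 19.1001*b + 12.5268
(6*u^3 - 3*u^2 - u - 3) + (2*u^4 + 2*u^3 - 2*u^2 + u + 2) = 2*u^4 + 8*u^3 - 5*u^2 - 1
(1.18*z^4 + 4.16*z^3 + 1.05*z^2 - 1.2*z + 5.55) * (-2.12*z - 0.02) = -2.5016*z^5 - 8.8428*z^4 - 2.3092*z^3 + 2.523*z^2 - 11.742*z - 0.111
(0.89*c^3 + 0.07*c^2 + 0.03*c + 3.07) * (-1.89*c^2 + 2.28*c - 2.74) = -1.6821*c^5 + 1.8969*c^4 - 2.3357*c^3 - 5.9257*c^2 + 6.9174*c - 8.4118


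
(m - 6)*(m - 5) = m^2 - 11*m + 30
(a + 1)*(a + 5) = a^2 + 6*a + 5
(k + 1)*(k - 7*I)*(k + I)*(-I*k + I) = -I*k^4 - 6*k^3 - 6*I*k^2 + 6*k + 7*I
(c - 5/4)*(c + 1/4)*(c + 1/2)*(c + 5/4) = c^4 + 3*c^3/4 - 23*c^2/16 - 75*c/64 - 25/128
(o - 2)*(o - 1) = o^2 - 3*o + 2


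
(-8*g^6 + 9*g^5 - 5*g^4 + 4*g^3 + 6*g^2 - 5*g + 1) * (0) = 0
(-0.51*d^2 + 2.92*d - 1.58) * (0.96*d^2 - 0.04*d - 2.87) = -0.4896*d^4 + 2.8236*d^3 - 0.1699*d^2 - 8.3172*d + 4.5346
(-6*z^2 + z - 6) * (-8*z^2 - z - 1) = 48*z^4 - 2*z^3 + 53*z^2 + 5*z + 6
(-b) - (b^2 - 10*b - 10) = -b^2 + 9*b + 10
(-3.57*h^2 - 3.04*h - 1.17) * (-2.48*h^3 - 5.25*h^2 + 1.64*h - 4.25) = 8.8536*h^5 + 26.2817*h^4 + 13.0068*h^3 + 16.3294*h^2 + 11.0012*h + 4.9725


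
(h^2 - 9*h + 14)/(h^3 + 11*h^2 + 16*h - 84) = (h - 7)/(h^2 + 13*h + 42)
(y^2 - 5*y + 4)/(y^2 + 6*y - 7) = (y - 4)/(y + 7)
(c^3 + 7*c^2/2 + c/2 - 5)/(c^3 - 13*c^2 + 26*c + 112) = (2*c^2 + 3*c - 5)/(2*(c^2 - 15*c + 56))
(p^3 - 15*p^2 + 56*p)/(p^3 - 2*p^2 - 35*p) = (p - 8)/(p + 5)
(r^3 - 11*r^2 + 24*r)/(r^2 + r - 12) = r*(r - 8)/(r + 4)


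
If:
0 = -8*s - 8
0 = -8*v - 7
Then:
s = -1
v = -7/8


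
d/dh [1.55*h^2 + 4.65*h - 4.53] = 3.1*h + 4.65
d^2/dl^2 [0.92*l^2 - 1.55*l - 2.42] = 1.84000000000000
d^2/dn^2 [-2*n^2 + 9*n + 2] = -4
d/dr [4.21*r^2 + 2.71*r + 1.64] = 8.42*r + 2.71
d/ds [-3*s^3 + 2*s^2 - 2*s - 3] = -9*s^2 + 4*s - 2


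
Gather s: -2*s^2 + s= -2*s^2 + s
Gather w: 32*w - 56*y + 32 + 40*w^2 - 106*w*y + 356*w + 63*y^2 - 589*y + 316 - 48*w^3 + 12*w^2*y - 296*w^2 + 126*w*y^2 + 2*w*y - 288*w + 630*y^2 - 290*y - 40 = -48*w^3 + w^2*(12*y - 256) + w*(126*y^2 - 104*y + 100) + 693*y^2 - 935*y + 308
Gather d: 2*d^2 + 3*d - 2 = 2*d^2 + 3*d - 2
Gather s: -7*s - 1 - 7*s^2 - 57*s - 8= -7*s^2 - 64*s - 9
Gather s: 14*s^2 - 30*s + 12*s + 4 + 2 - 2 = 14*s^2 - 18*s + 4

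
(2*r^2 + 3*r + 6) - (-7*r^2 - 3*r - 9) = 9*r^2 + 6*r + 15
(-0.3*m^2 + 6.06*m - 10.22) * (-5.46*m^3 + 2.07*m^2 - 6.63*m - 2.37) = 1.638*m^5 - 33.7086*m^4 + 70.3344*m^3 - 60.6222*m^2 + 53.3964*m + 24.2214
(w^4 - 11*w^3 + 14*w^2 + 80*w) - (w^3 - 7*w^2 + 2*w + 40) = w^4 - 12*w^3 + 21*w^2 + 78*w - 40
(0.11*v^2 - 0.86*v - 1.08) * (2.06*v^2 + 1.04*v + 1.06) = 0.2266*v^4 - 1.6572*v^3 - 3.0026*v^2 - 2.0348*v - 1.1448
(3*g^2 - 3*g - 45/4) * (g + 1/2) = 3*g^3 - 3*g^2/2 - 51*g/4 - 45/8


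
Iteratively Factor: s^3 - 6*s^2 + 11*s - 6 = (s - 1)*(s^2 - 5*s + 6) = (s - 2)*(s - 1)*(s - 3)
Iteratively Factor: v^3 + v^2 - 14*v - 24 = (v + 2)*(v^2 - v - 12) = (v - 4)*(v + 2)*(v + 3)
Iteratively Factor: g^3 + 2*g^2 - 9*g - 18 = (g + 2)*(g^2 - 9) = (g + 2)*(g + 3)*(g - 3)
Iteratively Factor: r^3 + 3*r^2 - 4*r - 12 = (r + 3)*(r^2 - 4) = (r - 2)*(r + 3)*(r + 2)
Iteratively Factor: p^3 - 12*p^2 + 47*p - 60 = (p - 4)*(p^2 - 8*p + 15) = (p - 5)*(p - 4)*(p - 3)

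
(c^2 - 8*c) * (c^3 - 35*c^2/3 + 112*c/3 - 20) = c^5 - 59*c^4/3 + 392*c^3/3 - 956*c^2/3 + 160*c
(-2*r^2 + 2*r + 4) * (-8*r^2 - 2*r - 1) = 16*r^4 - 12*r^3 - 34*r^2 - 10*r - 4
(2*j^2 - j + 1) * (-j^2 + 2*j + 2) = -2*j^4 + 5*j^3 + j^2 + 2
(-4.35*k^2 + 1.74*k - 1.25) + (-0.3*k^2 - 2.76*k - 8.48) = -4.65*k^2 - 1.02*k - 9.73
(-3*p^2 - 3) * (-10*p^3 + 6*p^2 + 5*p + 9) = 30*p^5 - 18*p^4 + 15*p^3 - 45*p^2 - 15*p - 27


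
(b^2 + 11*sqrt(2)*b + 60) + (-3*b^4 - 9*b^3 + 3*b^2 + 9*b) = -3*b^4 - 9*b^3 + 4*b^2 + 9*b + 11*sqrt(2)*b + 60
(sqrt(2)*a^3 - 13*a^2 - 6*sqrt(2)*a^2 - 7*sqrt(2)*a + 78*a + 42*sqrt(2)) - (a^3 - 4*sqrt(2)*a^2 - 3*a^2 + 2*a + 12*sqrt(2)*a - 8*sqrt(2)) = -a^3 + sqrt(2)*a^3 - 10*a^2 - 2*sqrt(2)*a^2 - 19*sqrt(2)*a + 76*a + 50*sqrt(2)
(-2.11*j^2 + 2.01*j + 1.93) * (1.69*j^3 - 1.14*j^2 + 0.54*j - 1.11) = -3.5659*j^5 + 5.8023*j^4 - 0.1691*j^3 + 1.2273*j^2 - 1.1889*j - 2.1423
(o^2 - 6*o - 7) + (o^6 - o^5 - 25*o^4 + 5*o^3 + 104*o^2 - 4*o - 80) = o^6 - o^5 - 25*o^4 + 5*o^3 + 105*o^2 - 10*o - 87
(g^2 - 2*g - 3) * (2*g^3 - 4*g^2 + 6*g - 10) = 2*g^5 - 8*g^4 + 8*g^3 - 10*g^2 + 2*g + 30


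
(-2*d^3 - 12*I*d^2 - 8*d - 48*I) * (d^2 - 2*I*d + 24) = -2*d^5 - 8*I*d^4 - 80*d^3 - 320*I*d^2 - 288*d - 1152*I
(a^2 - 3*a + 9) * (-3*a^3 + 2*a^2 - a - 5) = -3*a^5 + 11*a^4 - 34*a^3 + 16*a^2 + 6*a - 45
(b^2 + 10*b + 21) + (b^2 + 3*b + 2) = 2*b^2 + 13*b + 23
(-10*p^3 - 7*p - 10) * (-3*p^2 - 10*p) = 30*p^5 + 100*p^4 + 21*p^3 + 100*p^2 + 100*p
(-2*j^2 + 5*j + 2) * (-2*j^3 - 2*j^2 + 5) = 4*j^5 - 6*j^4 - 14*j^3 - 14*j^2 + 25*j + 10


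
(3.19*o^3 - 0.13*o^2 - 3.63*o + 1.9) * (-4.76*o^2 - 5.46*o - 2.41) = -15.1844*o^5 - 16.7986*o^4 + 10.3007*o^3 + 11.0891*o^2 - 1.6257*o - 4.579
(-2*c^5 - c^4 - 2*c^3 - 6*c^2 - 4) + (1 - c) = -2*c^5 - c^4 - 2*c^3 - 6*c^2 - c - 3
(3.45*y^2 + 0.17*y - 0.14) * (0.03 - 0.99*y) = -3.4155*y^3 - 0.0648*y^2 + 0.1437*y - 0.0042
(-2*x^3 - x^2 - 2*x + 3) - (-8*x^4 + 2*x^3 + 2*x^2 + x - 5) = 8*x^4 - 4*x^3 - 3*x^2 - 3*x + 8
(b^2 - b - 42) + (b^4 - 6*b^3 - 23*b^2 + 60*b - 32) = b^4 - 6*b^3 - 22*b^2 + 59*b - 74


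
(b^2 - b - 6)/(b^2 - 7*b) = (b^2 - b - 6)/(b*(b - 7))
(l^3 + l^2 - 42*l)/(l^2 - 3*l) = (l^2 + l - 42)/(l - 3)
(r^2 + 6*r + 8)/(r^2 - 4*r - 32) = (r + 2)/(r - 8)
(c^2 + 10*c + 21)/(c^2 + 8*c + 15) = (c + 7)/(c + 5)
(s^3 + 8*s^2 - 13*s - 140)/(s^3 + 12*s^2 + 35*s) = (s - 4)/s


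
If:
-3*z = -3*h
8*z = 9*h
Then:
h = 0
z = 0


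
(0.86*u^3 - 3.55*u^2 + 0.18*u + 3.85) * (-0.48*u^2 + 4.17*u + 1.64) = -0.4128*u^5 + 5.2902*u^4 - 13.4795*u^3 - 6.9194*u^2 + 16.3497*u + 6.314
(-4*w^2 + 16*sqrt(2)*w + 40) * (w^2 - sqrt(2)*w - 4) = -4*w^4 + 20*sqrt(2)*w^3 + 24*w^2 - 104*sqrt(2)*w - 160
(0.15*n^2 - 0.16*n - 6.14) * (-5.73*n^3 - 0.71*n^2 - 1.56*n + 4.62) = -0.8595*n^5 + 0.8103*n^4 + 35.0618*n^3 + 5.302*n^2 + 8.8392*n - 28.3668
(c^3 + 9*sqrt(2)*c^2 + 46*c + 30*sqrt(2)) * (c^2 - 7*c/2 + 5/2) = c^5 - 7*c^4/2 + 9*sqrt(2)*c^4 - 63*sqrt(2)*c^3/2 + 97*c^3/2 - 161*c^2 + 105*sqrt(2)*c^2/2 - 105*sqrt(2)*c + 115*c + 75*sqrt(2)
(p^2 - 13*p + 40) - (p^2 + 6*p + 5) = 35 - 19*p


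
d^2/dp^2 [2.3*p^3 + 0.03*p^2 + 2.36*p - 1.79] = 13.8*p + 0.06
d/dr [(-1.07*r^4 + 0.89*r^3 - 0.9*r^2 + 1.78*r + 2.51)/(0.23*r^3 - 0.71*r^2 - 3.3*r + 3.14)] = (-0.2461*r^6 + 1.5194*r^5 + 10.1681*r^4 - 20.132*r^3 + 10.8857*r^2 - 2.0878*r + 13.8722)/(0.0529*r^6 - 0.3266*r^5 - 1.0139*r^4 + 6.1304*r^3 + 6.4312*r^2 - 20.724*r + 9.8596)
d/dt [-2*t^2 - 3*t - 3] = -4*t - 3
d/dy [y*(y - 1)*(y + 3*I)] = 3*y^2 + y*(-2 + 6*I) - 3*I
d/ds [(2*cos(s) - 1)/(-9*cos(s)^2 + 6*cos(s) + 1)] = 2*(-9*cos(s)^2 + 9*cos(s) - 4)*sin(s)/(9*sin(s)^2 + 6*cos(s) - 8)^2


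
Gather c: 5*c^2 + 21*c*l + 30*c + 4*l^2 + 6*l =5*c^2 + c*(21*l + 30) + 4*l^2 + 6*l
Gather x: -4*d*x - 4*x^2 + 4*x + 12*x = -4*x^2 + x*(16 - 4*d)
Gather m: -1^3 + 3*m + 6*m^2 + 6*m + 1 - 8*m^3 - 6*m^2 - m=-8*m^3 + 8*m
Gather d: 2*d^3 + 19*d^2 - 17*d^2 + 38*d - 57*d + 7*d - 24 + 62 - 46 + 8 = 2*d^3 + 2*d^2 - 12*d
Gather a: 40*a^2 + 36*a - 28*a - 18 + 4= 40*a^2 + 8*a - 14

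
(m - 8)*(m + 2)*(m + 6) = m^3 - 52*m - 96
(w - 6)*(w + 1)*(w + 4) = w^3 - w^2 - 26*w - 24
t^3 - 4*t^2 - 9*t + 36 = (t - 4)*(t - 3)*(t + 3)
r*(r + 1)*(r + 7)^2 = r^4 + 15*r^3 + 63*r^2 + 49*r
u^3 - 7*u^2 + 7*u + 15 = (u - 5)*(u - 3)*(u + 1)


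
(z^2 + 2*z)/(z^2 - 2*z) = (z + 2)/(z - 2)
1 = 1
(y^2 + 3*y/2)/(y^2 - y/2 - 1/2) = y*(2*y + 3)/(2*y^2 - y - 1)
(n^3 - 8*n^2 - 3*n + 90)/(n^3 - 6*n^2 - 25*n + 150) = (n + 3)/(n + 5)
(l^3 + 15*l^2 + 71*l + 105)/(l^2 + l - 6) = (l^2 + 12*l + 35)/(l - 2)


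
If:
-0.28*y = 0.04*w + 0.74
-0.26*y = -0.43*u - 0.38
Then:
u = 0.604651162790698*y - 0.883720930232558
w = -7.0*y - 18.5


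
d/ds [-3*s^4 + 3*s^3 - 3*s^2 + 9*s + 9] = -12*s^3 + 9*s^2 - 6*s + 9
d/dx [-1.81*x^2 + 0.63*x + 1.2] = 0.63 - 3.62*x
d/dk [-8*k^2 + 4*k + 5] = 4 - 16*k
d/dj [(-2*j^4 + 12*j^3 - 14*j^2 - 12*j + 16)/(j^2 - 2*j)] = -4*j + 8 + 8/j^2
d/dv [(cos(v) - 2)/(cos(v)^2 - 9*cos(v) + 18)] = (cos(v) - 4)*sin(v)*cos(v)/((cos(v) - 6)^2*(cos(v) - 3)^2)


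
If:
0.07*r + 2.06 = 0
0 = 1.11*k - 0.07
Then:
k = 0.06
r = -29.43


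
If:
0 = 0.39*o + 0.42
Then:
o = -1.08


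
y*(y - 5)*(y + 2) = y^3 - 3*y^2 - 10*y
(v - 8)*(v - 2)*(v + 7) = v^3 - 3*v^2 - 54*v + 112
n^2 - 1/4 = (n - 1/2)*(n + 1/2)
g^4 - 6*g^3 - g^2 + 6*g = g*(g - 6)*(g - 1)*(g + 1)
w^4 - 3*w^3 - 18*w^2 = w^2*(w - 6)*(w + 3)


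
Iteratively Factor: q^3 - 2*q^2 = (q)*(q^2 - 2*q) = q^2*(q - 2)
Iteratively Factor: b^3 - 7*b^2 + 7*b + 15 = (b - 3)*(b^2 - 4*b - 5) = (b - 5)*(b - 3)*(b + 1)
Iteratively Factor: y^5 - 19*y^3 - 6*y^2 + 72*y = (y - 2)*(y^4 + 2*y^3 - 15*y^2 - 36*y) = (y - 4)*(y - 2)*(y^3 + 6*y^2 + 9*y) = (y - 4)*(y - 2)*(y + 3)*(y^2 + 3*y) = y*(y - 4)*(y - 2)*(y + 3)*(y + 3)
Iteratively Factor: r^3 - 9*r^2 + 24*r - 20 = (r - 2)*(r^2 - 7*r + 10) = (r - 5)*(r - 2)*(r - 2)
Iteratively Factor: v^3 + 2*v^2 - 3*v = (v - 1)*(v^2 + 3*v) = (v - 1)*(v + 3)*(v)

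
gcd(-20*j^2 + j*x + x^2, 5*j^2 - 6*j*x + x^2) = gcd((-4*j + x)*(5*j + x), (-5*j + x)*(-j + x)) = 1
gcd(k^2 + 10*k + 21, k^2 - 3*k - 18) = k + 3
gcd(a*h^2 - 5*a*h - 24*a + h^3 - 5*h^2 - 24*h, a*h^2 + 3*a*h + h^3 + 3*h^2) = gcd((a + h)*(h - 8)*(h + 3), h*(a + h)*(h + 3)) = a*h + 3*a + h^2 + 3*h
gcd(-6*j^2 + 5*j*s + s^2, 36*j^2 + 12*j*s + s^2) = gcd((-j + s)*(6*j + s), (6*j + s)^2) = 6*j + s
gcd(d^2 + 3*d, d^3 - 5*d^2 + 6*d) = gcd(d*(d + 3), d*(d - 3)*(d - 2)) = d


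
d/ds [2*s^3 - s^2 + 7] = 2*s*(3*s - 1)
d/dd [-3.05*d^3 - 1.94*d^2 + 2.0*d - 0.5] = -9.15*d^2 - 3.88*d + 2.0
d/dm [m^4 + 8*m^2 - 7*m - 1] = 4*m^3 + 16*m - 7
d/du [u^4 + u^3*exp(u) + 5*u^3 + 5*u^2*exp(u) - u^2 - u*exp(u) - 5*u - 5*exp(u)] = u^3*exp(u) + 4*u^3 + 8*u^2*exp(u) + 15*u^2 + 9*u*exp(u) - 2*u - 6*exp(u) - 5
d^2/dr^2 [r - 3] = 0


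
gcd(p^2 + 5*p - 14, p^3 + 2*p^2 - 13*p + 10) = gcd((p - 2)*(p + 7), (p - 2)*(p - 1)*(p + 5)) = p - 2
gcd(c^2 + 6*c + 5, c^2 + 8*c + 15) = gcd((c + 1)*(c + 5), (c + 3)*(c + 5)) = c + 5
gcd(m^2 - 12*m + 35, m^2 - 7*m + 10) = m - 5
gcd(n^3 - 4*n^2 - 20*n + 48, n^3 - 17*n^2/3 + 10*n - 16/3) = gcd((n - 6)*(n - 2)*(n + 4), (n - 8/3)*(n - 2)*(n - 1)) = n - 2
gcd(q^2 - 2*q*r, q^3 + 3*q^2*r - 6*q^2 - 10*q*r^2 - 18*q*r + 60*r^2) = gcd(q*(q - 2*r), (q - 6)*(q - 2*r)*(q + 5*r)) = q - 2*r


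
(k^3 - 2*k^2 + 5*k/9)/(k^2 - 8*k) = (k^2 - 2*k + 5/9)/(k - 8)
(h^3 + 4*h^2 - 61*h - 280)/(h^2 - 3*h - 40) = h + 7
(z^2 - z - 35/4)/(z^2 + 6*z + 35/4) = (2*z - 7)/(2*z + 7)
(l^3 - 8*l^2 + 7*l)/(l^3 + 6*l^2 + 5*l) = (l^2 - 8*l + 7)/(l^2 + 6*l + 5)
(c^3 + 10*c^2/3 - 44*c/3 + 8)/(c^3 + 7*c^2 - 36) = (c - 2/3)/(c + 3)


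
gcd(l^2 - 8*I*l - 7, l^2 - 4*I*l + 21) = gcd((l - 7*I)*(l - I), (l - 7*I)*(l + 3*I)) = l - 7*I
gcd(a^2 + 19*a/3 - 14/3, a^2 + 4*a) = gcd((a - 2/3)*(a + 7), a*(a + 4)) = 1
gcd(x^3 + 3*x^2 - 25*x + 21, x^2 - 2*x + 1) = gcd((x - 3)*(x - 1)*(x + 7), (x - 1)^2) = x - 1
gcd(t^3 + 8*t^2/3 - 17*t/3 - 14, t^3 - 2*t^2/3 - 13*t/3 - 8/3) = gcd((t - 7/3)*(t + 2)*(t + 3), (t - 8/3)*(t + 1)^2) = 1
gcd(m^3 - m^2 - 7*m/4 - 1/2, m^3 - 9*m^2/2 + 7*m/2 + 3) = m^2 - 3*m/2 - 1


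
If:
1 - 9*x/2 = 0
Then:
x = 2/9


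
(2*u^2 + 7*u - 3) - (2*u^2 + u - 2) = 6*u - 1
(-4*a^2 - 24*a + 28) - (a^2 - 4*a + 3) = -5*a^2 - 20*a + 25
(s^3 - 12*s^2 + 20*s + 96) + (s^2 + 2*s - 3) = s^3 - 11*s^2 + 22*s + 93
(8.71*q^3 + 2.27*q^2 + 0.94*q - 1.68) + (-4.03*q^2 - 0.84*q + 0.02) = 8.71*q^3 - 1.76*q^2 + 0.1*q - 1.66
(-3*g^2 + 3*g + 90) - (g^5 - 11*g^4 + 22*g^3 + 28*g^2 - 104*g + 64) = -g^5 + 11*g^4 - 22*g^3 - 31*g^2 + 107*g + 26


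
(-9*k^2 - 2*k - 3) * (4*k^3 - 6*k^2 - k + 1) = -36*k^5 + 46*k^4 + 9*k^3 + 11*k^2 + k - 3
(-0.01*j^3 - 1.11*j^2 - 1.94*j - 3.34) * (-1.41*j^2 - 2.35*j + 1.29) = 0.0141*j^5 + 1.5886*j^4 + 5.331*j^3 + 7.8365*j^2 + 5.3464*j - 4.3086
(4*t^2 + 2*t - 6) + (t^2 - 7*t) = 5*t^2 - 5*t - 6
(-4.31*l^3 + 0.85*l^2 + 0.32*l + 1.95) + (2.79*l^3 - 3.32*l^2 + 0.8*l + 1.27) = -1.52*l^3 - 2.47*l^2 + 1.12*l + 3.22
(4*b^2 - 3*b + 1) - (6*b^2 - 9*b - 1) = -2*b^2 + 6*b + 2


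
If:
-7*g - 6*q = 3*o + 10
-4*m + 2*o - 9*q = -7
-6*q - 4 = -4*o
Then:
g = -3*q/2 - 13/7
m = 9/4 - 3*q/2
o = 3*q/2 + 1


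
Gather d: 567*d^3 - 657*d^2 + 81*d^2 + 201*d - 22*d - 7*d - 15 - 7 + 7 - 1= 567*d^3 - 576*d^2 + 172*d - 16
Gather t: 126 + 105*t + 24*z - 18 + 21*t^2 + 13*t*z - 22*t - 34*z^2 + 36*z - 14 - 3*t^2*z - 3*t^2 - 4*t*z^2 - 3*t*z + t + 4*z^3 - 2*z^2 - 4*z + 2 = t^2*(18 - 3*z) + t*(-4*z^2 + 10*z + 84) + 4*z^3 - 36*z^2 + 56*z + 96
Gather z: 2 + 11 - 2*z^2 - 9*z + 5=-2*z^2 - 9*z + 18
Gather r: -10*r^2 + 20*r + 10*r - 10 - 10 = -10*r^2 + 30*r - 20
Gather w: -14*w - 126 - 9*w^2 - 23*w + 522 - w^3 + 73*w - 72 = -w^3 - 9*w^2 + 36*w + 324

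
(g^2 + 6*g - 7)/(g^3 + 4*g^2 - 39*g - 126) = (g - 1)/(g^2 - 3*g - 18)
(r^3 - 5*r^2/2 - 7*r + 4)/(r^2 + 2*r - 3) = (r^3 - 5*r^2/2 - 7*r + 4)/(r^2 + 2*r - 3)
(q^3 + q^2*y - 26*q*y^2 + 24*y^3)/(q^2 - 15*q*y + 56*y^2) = (q^3 + q^2*y - 26*q*y^2 + 24*y^3)/(q^2 - 15*q*y + 56*y^2)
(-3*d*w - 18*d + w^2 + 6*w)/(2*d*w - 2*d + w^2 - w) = (-3*d*w - 18*d + w^2 + 6*w)/(2*d*w - 2*d + w^2 - w)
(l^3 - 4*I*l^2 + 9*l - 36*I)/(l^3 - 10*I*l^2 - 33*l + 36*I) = (l + 3*I)/(l - 3*I)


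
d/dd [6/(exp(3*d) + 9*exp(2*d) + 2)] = 18*(-exp(d) - 6)*exp(2*d)/(exp(3*d) + 9*exp(2*d) + 2)^2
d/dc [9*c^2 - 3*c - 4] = 18*c - 3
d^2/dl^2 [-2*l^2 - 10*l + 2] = -4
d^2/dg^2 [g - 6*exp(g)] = -6*exp(g)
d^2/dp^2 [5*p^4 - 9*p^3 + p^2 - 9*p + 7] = 60*p^2 - 54*p + 2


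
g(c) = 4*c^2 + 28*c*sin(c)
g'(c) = 28*c*cos(c) + 8*c + 28*sin(c)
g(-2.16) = 68.94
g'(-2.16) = -6.95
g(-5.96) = 89.09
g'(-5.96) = -197.03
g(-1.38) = 45.56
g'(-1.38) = -45.86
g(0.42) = 5.50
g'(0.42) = 25.52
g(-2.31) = 69.14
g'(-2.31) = 4.40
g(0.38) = 4.52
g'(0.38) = 23.31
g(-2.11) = 68.51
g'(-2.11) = -10.57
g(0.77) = 17.38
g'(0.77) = 41.13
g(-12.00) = 395.71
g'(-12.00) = -364.51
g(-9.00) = 427.85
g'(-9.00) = 146.07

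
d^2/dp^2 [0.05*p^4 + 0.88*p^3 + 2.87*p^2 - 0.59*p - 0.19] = 0.6*p^2 + 5.28*p + 5.74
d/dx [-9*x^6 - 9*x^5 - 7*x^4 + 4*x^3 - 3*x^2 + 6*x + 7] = -54*x^5 - 45*x^4 - 28*x^3 + 12*x^2 - 6*x + 6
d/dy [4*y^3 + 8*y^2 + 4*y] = 12*y^2 + 16*y + 4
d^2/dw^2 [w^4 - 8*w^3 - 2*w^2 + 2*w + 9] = 12*w^2 - 48*w - 4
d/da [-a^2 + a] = 1 - 2*a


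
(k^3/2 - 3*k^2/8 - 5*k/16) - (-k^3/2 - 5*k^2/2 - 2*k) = k^3 + 17*k^2/8 + 27*k/16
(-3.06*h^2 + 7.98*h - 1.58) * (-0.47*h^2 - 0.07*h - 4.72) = 1.4382*h^4 - 3.5364*h^3 + 14.6272*h^2 - 37.555*h + 7.4576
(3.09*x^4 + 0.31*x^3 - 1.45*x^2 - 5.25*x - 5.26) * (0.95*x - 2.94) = 2.9355*x^5 - 8.7901*x^4 - 2.2889*x^3 - 0.7245*x^2 + 10.438*x + 15.4644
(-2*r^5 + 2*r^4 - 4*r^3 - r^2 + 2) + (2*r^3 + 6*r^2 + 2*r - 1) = -2*r^5 + 2*r^4 - 2*r^3 + 5*r^2 + 2*r + 1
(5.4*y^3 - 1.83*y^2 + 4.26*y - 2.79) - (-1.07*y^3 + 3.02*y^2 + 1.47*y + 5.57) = 6.47*y^3 - 4.85*y^2 + 2.79*y - 8.36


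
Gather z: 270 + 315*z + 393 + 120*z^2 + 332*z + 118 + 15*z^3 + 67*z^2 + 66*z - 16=15*z^3 + 187*z^2 + 713*z + 765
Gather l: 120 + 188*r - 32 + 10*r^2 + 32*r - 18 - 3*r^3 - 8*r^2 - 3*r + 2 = -3*r^3 + 2*r^2 + 217*r + 72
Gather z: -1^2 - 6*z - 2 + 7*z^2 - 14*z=7*z^2 - 20*z - 3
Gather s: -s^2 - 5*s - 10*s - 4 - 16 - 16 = -s^2 - 15*s - 36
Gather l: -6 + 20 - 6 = 8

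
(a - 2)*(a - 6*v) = a^2 - 6*a*v - 2*a + 12*v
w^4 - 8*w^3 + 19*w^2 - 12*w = w*(w - 4)*(w - 3)*(w - 1)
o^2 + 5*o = o*(o + 5)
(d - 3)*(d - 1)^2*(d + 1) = d^4 - 4*d^3 + 2*d^2 + 4*d - 3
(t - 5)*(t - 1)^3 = t^4 - 8*t^3 + 18*t^2 - 16*t + 5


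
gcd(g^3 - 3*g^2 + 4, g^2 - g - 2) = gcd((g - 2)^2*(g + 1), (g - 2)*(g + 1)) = g^2 - g - 2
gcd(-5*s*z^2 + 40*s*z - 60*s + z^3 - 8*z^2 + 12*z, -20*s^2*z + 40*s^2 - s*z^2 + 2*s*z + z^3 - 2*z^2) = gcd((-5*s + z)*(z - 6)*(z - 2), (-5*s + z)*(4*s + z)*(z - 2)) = -5*s*z + 10*s + z^2 - 2*z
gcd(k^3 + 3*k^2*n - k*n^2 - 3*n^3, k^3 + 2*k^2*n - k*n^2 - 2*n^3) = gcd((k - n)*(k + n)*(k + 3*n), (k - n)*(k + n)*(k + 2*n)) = k^2 - n^2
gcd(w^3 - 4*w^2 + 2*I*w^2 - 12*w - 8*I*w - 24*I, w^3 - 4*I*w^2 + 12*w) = w + 2*I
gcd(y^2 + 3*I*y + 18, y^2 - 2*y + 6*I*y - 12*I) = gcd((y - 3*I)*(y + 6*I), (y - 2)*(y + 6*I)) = y + 6*I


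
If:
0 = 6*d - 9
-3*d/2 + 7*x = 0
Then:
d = 3/2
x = 9/28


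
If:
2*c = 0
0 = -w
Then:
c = 0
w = 0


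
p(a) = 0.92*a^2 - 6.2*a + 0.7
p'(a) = 1.84*a - 6.2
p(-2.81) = 25.39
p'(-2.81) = -11.37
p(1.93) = -7.84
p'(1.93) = -2.65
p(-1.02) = 7.98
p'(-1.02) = -8.08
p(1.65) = -7.03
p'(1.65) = -3.16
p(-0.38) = 3.19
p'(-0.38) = -6.90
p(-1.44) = 11.54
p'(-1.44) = -8.85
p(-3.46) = 33.17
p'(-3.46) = -12.57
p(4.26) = -9.02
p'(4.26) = 1.64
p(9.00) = 19.42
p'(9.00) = 10.36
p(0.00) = 0.70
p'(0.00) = -6.20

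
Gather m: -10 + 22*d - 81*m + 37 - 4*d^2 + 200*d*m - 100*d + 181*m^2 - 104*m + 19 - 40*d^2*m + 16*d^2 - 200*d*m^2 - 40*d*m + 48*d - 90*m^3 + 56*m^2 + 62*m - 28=12*d^2 - 30*d - 90*m^3 + m^2*(237 - 200*d) + m*(-40*d^2 + 160*d - 123) + 18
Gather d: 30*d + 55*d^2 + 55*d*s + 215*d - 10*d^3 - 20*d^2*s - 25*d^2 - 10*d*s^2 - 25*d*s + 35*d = -10*d^3 + d^2*(30 - 20*s) + d*(-10*s^2 + 30*s + 280)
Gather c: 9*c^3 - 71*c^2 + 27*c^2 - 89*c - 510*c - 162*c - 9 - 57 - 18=9*c^3 - 44*c^2 - 761*c - 84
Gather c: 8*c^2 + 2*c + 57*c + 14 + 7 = 8*c^2 + 59*c + 21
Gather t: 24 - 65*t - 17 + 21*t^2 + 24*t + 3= 21*t^2 - 41*t + 10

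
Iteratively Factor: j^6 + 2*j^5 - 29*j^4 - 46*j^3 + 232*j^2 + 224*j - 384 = (j + 4)*(j^5 - 2*j^4 - 21*j^3 + 38*j^2 + 80*j - 96) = (j + 2)*(j + 4)*(j^4 - 4*j^3 - 13*j^2 + 64*j - 48) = (j - 1)*(j + 2)*(j + 4)*(j^3 - 3*j^2 - 16*j + 48) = (j - 3)*(j - 1)*(j + 2)*(j + 4)*(j^2 - 16) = (j - 4)*(j - 3)*(j - 1)*(j + 2)*(j + 4)*(j + 4)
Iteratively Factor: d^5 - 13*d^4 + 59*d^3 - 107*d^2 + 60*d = (d - 1)*(d^4 - 12*d^3 + 47*d^2 - 60*d) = (d - 5)*(d - 1)*(d^3 - 7*d^2 + 12*d) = (d - 5)*(d - 3)*(d - 1)*(d^2 - 4*d) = d*(d - 5)*(d - 3)*(d - 1)*(d - 4)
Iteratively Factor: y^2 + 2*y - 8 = (y - 2)*(y + 4)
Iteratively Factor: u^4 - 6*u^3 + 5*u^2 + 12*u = (u - 4)*(u^3 - 2*u^2 - 3*u) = (u - 4)*(u + 1)*(u^2 - 3*u) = (u - 4)*(u - 3)*(u + 1)*(u)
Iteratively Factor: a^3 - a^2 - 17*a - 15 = (a - 5)*(a^2 + 4*a + 3) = (a - 5)*(a + 3)*(a + 1)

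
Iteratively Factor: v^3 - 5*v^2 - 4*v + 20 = (v - 5)*(v^2 - 4) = (v - 5)*(v + 2)*(v - 2)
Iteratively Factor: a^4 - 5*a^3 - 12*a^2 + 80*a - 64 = (a - 1)*(a^3 - 4*a^2 - 16*a + 64) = (a - 4)*(a - 1)*(a^2 - 16) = (a - 4)^2*(a - 1)*(a + 4)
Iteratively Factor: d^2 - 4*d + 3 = (d - 1)*(d - 3)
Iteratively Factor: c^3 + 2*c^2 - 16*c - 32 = (c + 2)*(c^2 - 16) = (c - 4)*(c + 2)*(c + 4)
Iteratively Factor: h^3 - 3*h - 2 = (h - 2)*(h^2 + 2*h + 1) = (h - 2)*(h + 1)*(h + 1)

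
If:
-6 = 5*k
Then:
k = -6/5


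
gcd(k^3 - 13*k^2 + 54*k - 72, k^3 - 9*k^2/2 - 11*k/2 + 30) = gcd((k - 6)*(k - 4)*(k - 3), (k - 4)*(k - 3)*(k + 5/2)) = k^2 - 7*k + 12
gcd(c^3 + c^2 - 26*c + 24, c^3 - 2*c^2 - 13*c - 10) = 1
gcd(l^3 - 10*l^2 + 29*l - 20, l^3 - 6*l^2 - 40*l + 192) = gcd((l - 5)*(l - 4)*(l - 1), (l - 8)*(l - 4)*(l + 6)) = l - 4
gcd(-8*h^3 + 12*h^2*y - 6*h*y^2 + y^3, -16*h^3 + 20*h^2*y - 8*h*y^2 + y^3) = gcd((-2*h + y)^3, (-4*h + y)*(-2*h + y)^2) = 4*h^2 - 4*h*y + y^2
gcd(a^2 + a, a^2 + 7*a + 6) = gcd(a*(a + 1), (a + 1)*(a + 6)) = a + 1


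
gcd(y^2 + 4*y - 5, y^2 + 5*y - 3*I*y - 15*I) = y + 5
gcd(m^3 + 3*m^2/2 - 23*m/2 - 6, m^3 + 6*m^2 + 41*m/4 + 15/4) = m + 1/2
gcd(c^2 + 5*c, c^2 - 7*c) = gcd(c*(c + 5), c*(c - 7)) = c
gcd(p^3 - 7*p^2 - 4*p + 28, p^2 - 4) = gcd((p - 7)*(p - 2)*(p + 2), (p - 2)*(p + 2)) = p^2 - 4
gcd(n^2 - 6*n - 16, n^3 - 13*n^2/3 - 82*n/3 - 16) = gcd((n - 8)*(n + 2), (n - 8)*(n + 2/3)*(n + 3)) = n - 8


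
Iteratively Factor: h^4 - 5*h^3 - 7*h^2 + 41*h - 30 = (h - 5)*(h^3 - 7*h + 6) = (h - 5)*(h - 2)*(h^2 + 2*h - 3) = (h - 5)*(h - 2)*(h + 3)*(h - 1)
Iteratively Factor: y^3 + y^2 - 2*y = (y + 2)*(y^2 - y) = y*(y + 2)*(y - 1)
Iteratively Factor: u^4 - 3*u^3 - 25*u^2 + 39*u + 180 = (u + 3)*(u^3 - 6*u^2 - 7*u + 60) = (u - 5)*(u + 3)*(u^2 - u - 12) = (u - 5)*(u - 4)*(u + 3)*(u + 3)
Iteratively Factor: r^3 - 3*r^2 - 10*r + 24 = (r + 3)*(r^2 - 6*r + 8) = (r - 2)*(r + 3)*(r - 4)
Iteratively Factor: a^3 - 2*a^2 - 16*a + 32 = (a - 2)*(a^2 - 16) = (a - 4)*(a - 2)*(a + 4)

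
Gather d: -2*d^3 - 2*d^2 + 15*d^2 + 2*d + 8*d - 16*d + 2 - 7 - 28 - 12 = -2*d^3 + 13*d^2 - 6*d - 45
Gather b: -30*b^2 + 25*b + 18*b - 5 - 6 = -30*b^2 + 43*b - 11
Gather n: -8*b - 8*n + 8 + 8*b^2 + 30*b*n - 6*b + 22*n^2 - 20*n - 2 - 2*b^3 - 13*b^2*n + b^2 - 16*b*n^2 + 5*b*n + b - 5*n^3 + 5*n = -2*b^3 + 9*b^2 - 13*b - 5*n^3 + n^2*(22 - 16*b) + n*(-13*b^2 + 35*b - 23) + 6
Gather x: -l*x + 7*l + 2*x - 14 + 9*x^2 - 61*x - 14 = 7*l + 9*x^2 + x*(-l - 59) - 28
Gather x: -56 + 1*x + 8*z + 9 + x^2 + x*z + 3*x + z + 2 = x^2 + x*(z + 4) + 9*z - 45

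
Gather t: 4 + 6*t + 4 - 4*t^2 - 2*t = -4*t^2 + 4*t + 8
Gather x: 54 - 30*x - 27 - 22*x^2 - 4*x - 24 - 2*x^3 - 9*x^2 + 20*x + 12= -2*x^3 - 31*x^2 - 14*x + 15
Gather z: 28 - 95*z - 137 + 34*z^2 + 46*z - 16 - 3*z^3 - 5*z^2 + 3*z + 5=-3*z^3 + 29*z^2 - 46*z - 120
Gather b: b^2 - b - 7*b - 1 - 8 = b^2 - 8*b - 9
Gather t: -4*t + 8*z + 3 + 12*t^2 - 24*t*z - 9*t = 12*t^2 + t*(-24*z - 13) + 8*z + 3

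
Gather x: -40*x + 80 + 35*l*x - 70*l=-70*l + x*(35*l - 40) + 80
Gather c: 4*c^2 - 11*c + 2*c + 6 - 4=4*c^2 - 9*c + 2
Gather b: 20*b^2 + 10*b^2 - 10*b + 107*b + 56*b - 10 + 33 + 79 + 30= 30*b^2 + 153*b + 132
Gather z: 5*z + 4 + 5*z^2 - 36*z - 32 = 5*z^2 - 31*z - 28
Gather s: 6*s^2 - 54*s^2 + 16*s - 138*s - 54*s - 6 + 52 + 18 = -48*s^2 - 176*s + 64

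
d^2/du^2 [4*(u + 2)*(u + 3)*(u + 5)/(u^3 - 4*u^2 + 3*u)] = 16*(7*u^6 + 42*u^5 - 141*u^4 - 214*u^3 + 855*u^2 - 540*u + 135)/(u^3*(u^6 - 12*u^5 + 57*u^4 - 136*u^3 + 171*u^2 - 108*u + 27))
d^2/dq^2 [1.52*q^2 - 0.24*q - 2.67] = 3.04000000000000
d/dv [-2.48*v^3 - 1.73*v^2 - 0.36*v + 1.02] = -7.44*v^2 - 3.46*v - 0.36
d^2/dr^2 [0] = 0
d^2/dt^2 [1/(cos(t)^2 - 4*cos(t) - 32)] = (4*sin(t)^4 - 146*sin(t)^2 - 113*cos(t) - 3*cos(3*t) + 46)/(sin(t)^2 + 4*cos(t) + 31)^3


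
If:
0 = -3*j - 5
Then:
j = -5/3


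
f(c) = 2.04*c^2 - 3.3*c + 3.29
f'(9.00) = 33.42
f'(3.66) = 11.63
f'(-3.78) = -18.72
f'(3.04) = 9.10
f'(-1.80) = -10.64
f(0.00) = 3.29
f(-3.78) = 44.91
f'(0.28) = -2.16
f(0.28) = 2.53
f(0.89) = 1.97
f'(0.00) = -3.30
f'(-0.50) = -5.34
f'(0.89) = 0.33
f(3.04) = 12.11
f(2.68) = 9.10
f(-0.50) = 5.45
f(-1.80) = 15.84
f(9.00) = 138.83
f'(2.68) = 7.63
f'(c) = 4.08*c - 3.3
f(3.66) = 18.54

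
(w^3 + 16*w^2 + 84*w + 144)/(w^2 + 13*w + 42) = (w^2 + 10*w + 24)/(w + 7)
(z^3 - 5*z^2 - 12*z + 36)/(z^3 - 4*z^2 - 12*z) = (z^2 + z - 6)/(z*(z + 2))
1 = 1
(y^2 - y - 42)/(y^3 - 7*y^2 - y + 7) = (y + 6)/(y^2 - 1)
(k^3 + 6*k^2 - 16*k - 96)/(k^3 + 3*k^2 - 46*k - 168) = (k - 4)/(k - 7)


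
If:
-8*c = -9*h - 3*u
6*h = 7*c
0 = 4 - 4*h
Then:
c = 6/7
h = 1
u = -5/7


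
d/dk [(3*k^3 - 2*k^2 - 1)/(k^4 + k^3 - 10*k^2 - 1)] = k*((9*k - 4)*(k^4 + k^3 - 10*k^2 - 1) + (4*k^2 + 3*k - 20)*(-3*k^3 + 2*k^2 + 1))/(k^4 + k^3 - 10*k^2 - 1)^2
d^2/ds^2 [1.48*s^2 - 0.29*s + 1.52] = 2.96000000000000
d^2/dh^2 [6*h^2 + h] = 12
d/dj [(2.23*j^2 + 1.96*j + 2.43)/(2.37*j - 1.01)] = (5.2851*j^2 - 4.5046*j - 7.7387)/(5.6169*j^2 - 4.7874*j + 1.0201)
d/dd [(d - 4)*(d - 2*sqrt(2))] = 2*d - 4 - 2*sqrt(2)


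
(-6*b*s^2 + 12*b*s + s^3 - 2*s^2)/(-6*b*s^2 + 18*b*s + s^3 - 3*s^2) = (s - 2)/(s - 3)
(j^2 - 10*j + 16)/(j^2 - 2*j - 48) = (j - 2)/(j + 6)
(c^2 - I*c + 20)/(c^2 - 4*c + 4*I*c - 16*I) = (c - 5*I)/(c - 4)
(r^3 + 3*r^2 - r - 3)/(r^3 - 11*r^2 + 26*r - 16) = (r^2 + 4*r + 3)/(r^2 - 10*r + 16)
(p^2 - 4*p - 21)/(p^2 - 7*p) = (p + 3)/p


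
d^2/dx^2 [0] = 0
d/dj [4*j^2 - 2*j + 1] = 8*j - 2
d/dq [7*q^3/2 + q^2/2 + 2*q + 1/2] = 21*q^2/2 + q + 2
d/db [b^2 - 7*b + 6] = 2*b - 7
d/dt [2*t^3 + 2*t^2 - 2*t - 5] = 6*t^2 + 4*t - 2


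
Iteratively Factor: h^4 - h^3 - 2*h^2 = (h)*(h^3 - h^2 - 2*h) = h*(h + 1)*(h^2 - 2*h) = h^2*(h + 1)*(h - 2)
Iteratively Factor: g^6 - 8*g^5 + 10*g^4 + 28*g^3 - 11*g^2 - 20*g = (g - 4)*(g^5 - 4*g^4 - 6*g^3 + 4*g^2 + 5*g) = (g - 4)*(g + 1)*(g^4 - 5*g^3 - g^2 + 5*g) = (g - 5)*(g - 4)*(g + 1)*(g^3 - g) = (g - 5)*(g - 4)*(g + 1)^2*(g^2 - g) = g*(g - 5)*(g - 4)*(g + 1)^2*(g - 1)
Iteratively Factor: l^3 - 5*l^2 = (l)*(l^2 - 5*l) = l^2*(l - 5)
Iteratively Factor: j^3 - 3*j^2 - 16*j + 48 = (j - 3)*(j^2 - 16) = (j - 3)*(j + 4)*(j - 4)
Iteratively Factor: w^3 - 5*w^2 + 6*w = (w - 3)*(w^2 - 2*w) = (w - 3)*(w - 2)*(w)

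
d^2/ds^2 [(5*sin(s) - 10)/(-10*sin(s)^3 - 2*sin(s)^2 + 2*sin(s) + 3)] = 5*(400*sin(s)^7 - 1740*sin(s)^6 - 956*sin(s)^5 + 2722*sin(s)^4 + 112*sin(s)^3 - 614*sin(s)^2 + 297*sin(s) + 52)/(10*sin(s)^3 + 2*sin(s)^2 - 2*sin(s) - 3)^3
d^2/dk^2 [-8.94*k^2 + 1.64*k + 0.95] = -17.8800000000000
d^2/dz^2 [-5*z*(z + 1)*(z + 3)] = -30*z - 40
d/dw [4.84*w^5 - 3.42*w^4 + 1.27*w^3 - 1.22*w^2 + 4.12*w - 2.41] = 24.2*w^4 - 13.68*w^3 + 3.81*w^2 - 2.44*w + 4.12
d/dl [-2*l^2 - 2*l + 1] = -4*l - 2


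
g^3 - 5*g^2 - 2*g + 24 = (g - 4)*(g - 3)*(g + 2)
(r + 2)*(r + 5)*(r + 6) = r^3 + 13*r^2 + 52*r + 60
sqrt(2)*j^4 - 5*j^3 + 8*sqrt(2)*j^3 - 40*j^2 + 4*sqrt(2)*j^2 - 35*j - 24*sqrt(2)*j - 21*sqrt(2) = (j + 1)*(j + 7)*(j - 3*sqrt(2))*(sqrt(2)*j + 1)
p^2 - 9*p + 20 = (p - 5)*(p - 4)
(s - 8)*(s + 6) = s^2 - 2*s - 48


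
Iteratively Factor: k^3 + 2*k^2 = (k)*(k^2 + 2*k) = k*(k + 2)*(k)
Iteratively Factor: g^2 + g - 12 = (g - 3)*(g + 4)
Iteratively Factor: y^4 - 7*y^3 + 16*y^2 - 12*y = (y - 2)*(y^3 - 5*y^2 + 6*y) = (y - 2)^2*(y^2 - 3*y) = y*(y - 2)^2*(y - 3)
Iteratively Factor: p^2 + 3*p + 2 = (p + 2)*(p + 1)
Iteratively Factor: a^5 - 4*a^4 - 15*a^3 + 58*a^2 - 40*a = (a - 1)*(a^4 - 3*a^3 - 18*a^2 + 40*a) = (a - 5)*(a - 1)*(a^3 + 2*a^2 - 8*a) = a*(a - 5)*(a - 1)*(a^2 + 2*a - 8) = a*(a - 5)*(a - 1)*(a + 4)*(a - 2)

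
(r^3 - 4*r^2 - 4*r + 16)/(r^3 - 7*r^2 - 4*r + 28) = (r - 4)/(r - 7)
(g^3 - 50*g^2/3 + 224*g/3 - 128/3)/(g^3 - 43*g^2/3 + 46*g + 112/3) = (3*g^2 - 26*g + 16)/(3*g^2 - 19*g - 14)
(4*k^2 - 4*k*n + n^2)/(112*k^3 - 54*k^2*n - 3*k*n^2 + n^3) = (2*k - n)/(56*k^2 + k*n - n^2)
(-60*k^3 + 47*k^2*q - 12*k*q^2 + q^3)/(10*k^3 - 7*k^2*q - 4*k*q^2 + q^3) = (12*k^2 - 7*k*q + q^2)/(-2*k^2 + k*q + q^2)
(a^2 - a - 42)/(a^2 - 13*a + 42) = (a + 6)/(a - 6)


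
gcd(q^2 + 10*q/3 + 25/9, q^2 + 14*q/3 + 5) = q + 5/3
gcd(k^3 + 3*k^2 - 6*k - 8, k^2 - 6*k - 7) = k + 1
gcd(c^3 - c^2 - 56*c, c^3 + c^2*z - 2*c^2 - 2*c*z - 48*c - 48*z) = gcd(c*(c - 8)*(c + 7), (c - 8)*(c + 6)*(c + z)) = c - 8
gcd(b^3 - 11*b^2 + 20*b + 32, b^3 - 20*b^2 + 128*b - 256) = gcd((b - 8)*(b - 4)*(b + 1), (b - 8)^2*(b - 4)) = b^2 - 12*b + 32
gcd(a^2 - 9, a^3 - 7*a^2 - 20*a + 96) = a - 3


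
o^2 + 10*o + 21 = (o + 3)*(o + 7)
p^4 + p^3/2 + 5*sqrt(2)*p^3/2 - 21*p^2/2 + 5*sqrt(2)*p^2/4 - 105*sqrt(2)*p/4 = p*(p - 3)*(p + 7/2)*(p + 5*sqrt(2)/2)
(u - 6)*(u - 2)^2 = u^3 - 10*u^2 + 28*u - 24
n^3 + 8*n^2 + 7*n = n*(n + 1)*(n + 7)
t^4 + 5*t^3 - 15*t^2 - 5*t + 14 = (t - 2)*(t - 1)*(t + 1)*(t + 7)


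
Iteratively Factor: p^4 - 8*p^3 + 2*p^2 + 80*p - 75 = (p - 5)*(p^3 - 3*p^2 - 13*p + 15) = (p - 5)^2*(p^2 + 2*p - 3) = (p - 5)^2*(p - 1)*(p + 3)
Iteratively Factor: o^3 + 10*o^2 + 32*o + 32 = (o + 4)*(o^2 + 6*o + 8) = (o + 4)^2*(o + 2)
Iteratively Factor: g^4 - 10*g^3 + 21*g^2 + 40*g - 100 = (g - 5)*(g^3 - 5*g^2 - 4*g + 20) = (g - 5)*(g - 2)*(g^2 - 3*g - 10) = (g - 5)*(g - 2)*(g + 2)*(g - 5)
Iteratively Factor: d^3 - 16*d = (d + 4)*(d^2 - 4*d) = (d - 4)*(d + 4)*(d)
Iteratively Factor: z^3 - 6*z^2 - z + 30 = (z - 5)*(z^2 - z - 6) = (z - 5)*(z - 3)*(z + 2)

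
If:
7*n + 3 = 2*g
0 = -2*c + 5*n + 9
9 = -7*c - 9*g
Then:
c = 171/98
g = -33/14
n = -54/49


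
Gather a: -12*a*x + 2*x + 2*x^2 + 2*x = -12*a*x + 2*x^2 + 4*x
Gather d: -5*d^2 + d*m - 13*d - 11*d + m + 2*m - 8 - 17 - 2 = -5*d^2 + d*(m - 24) + 3*m - 27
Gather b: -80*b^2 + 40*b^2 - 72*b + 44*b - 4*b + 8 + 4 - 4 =-40*b^2 - 32*b + 8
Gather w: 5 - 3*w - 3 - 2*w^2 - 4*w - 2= -2*w^2 - 7*w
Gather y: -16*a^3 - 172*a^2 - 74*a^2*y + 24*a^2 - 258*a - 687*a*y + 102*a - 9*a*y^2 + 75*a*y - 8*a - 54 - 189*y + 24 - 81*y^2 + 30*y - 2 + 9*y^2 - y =-16*a^3 - 148*a^2 - 164*a + y^2*(-9*a - 72) + y*(-74*a^2 - 612*a - 160) - 32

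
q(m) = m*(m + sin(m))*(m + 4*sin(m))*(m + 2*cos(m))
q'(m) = m*(1 - 2*sin(m))*(m + sin(m))*(m + 4*sin(m)) + m*(m + sin(m))*(m + 2*cos(m))*(4*cos(m) + 1) + m*(m + 4*sin(m))*(m + 2*cos(m))*(cos(m) + 1) + (m + sin(m))*(m + 4*sin(m))*(m + 2*cos(m))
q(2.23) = 36.50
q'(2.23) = -9.86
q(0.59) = 4.29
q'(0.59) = 20.49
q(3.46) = 37.51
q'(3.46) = 2.97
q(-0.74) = -2.65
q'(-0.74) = 1.44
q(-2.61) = 163.51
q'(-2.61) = -59.55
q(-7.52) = 4937.11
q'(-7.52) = -4519.10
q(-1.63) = 42.12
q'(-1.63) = -118.81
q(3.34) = 36.94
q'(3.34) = 6.34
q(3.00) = 34.26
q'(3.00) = 7.19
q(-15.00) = 68257.17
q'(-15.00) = -7198.16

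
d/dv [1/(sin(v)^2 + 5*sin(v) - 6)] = -(2*sin(v) + 5)*cos(v)/(sin(v)^2 + 5*sin(v) - 6)^2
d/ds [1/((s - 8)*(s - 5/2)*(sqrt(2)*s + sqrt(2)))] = sqrt(2)*(-6*s^2 + 38*s - 19)/(4*s^6 - 76*s^5 + 437*s^4 - 562*s^3 - 1159*s^2 + 1520*s + 1600)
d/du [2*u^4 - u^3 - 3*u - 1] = 8*u^3 - 3*u^2 - 3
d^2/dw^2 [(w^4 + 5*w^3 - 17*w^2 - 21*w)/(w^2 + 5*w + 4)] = 2*(w^3 + 12*w^2 + 48*w + 148)/(w^3 + 12*w^2 + 48*w + 64)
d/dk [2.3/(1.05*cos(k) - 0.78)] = 2.415*sin(k)/(1.05*cos(k) - 0.78)^2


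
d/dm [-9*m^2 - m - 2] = -18*m - 1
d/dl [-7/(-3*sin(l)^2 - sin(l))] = -(42/tan(l) + 7*cos(l)/sin(l)^2)/(3*sin(l) + 1)^2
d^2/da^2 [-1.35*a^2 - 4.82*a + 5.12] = -2.70000000000000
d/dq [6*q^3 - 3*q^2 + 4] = 6*q*(3*q - 1)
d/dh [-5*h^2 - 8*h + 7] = -10*h - 8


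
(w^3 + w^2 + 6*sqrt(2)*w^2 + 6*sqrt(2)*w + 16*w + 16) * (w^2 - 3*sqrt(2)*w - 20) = w^5 + w^4 + 3*sqrt(2)*w^4 - 40*w^3 + 3*sqrt(2)*w^3 - 168*sqrt(2)*w^2 - 40*w^2 - 320*w - 168*sqrt(2)*w - 320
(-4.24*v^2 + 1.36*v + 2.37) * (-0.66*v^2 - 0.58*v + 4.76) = 2.7984*v^4 + 1.5616*v^3 - 22.5354*v^2 + 5.099*v + 11.2812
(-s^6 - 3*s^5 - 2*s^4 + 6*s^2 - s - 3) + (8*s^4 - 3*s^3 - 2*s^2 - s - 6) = -s^6 - 3*s^5 + 6*s^4 - 3*s^3 + 4*s^2 - 2*s - 9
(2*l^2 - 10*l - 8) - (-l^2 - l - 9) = 3*l^2 - 9*l + 1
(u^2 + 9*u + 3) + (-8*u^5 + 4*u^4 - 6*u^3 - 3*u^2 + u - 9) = -8*u^5 + 4*u^4 - 6*u^3 - 2*u^2 + 10*u - 6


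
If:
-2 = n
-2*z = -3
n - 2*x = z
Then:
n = -2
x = -7/4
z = 3/2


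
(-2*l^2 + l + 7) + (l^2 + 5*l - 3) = -l^2 + 6*l + 4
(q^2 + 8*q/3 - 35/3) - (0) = q^2 + 8*q/3 - 35/3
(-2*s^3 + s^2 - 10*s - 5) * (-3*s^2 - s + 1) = 6*s^5 - s^4 + 27*s^3 + 26*s^2 - 5*s - 5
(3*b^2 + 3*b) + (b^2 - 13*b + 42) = 4*b^2 - 10*b + 42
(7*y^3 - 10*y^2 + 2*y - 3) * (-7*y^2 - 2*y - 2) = -49*y^5 + 56*y^4 - 8*y^3 + 37*y^2 + 2*y + 6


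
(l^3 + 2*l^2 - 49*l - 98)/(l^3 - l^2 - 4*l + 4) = (l^2 - 49)/(l^2 - 3*l + 2)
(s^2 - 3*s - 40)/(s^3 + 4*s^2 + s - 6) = (s^2 - 3*s - 40)/(s^3 + 4*s^2 + s - 6)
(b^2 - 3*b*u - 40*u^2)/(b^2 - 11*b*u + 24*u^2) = (-b - 5*u)/(-b + 3*u)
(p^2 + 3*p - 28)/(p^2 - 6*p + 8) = (p + 7)/(p - 2)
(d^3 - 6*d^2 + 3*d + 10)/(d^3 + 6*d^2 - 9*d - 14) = (d - 5)/(d + 7)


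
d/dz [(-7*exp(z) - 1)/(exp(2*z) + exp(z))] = (7*exp(2*z) + 2*exp(z) + 1)*exp(-z)/(exp(2*z) + 2*exp(z) + 1)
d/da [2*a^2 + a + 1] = 4*a + 1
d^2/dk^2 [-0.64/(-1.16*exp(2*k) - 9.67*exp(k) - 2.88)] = (0.64*(2.32*exp(k) + 9.67)*(4.64*exp(k) + 19.34)*exp(k) - (2.9696*exp(k) + 6.1888)*(1.16*exp(2*k) + 9.67*exp(k) + 2.88))*exp(k)/(1.16*exp(2*k) + 9.67*exp(k) + 2.88)^3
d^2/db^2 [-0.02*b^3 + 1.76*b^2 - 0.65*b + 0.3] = 3.52 - 0.12*b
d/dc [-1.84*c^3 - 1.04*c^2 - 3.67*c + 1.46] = -5.52*c^2 - 2.08*c - 3.67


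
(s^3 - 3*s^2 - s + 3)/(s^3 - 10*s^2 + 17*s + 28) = (s^2 - 4*s + 3)/(s^2 - 11*s + 28)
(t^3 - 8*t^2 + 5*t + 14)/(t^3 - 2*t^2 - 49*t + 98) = (t + 1)/(t + 7)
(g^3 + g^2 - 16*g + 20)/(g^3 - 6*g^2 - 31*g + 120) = (g^2 - 4*g + 4)/(g^2 - 11*g + 24)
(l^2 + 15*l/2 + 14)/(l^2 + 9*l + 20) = (l + 7/2)/(l + 5)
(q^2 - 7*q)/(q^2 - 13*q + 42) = q/(q - 6)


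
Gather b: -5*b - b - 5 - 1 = -6*b - 6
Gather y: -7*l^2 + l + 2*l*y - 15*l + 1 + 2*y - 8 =-7*l^2 - 14*l + y*(2*l + 2) - 7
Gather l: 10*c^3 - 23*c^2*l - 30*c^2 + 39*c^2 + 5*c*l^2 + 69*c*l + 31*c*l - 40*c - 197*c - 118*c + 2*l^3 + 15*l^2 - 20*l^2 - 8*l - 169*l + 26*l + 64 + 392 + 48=10*c^3 + 9*c^2 - 355*c + 2*l^3 + l^2*(5*c - 5) + l*(-23*c^2 + 100*c - 151) + 504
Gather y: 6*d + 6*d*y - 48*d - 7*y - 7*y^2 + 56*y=-42*d - 7*y^2 + y*(6*d + 49)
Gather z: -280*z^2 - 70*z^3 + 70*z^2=-70*z^3 - 210*z^2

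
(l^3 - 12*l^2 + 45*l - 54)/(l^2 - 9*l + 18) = l - 3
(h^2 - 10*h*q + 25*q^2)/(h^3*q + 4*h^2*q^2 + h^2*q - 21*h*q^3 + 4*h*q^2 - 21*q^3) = (h^2 - 10*h*q + 25*q^2)/(q*(h^3 + 4*h^2*q + h^2 - 21*h*q^2 + 4*h*q - 21*q^2))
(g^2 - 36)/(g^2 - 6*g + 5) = (g^2 - 36)/(g^2 - 6*g + 5)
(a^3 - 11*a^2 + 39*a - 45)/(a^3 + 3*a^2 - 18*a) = (a^2 - 8*a + 15)/(a*(a + 6))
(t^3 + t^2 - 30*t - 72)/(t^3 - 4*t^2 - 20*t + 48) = (t + 3)/(t - 2)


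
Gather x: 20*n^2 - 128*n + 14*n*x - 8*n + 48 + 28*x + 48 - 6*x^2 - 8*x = 20*n^2 - 136*n - 6*x^2 + x*(14*n + 20) + 96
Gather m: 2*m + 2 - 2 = 2*m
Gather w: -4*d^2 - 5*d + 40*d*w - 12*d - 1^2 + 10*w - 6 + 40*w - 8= -4*d^2 - 17*d + w*(40*d + 50) - 15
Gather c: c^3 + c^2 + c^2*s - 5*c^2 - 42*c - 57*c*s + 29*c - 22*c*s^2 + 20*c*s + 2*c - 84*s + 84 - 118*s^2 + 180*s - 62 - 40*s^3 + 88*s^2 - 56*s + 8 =c^3 + c^2*(s - 4) + c*(-22*s^2 - 37*s - 11) - 40*s^3 - 30*s^2 + 40*s + 30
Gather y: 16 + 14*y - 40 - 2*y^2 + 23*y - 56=-2*y^2 + 37*y - 80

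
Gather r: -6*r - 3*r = -9*r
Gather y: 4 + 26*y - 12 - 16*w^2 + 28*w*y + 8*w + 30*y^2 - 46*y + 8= -16*w^2 + 8*w + 30*y^2 + y*(28*w - 20)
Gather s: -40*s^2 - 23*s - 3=-40*s^2 - 23*s - 3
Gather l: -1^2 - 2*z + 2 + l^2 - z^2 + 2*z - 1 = l^2 - z^2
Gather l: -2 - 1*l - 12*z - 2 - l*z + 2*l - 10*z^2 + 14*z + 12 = l*(1 - z) - 10*z^2 + 2*z + 8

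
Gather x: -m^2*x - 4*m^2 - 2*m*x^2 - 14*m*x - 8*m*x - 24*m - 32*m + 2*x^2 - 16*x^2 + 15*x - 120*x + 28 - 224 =-4*m^2 - 56*m + x^2*(-2*m - 14) + x*(-m^2 - 22*m - 105) - 196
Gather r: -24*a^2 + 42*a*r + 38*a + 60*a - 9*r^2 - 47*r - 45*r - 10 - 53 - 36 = -24*a^2 + 98*a - 9*r^2 + r*(42*a - 92) - 99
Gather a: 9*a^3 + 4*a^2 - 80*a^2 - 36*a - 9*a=9*a^3 - 76*a^2 - 45*a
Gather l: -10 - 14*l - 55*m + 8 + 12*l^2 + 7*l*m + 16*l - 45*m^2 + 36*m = 12*l^2 + l*(7*m + 2) - 45*m^2 - 19*m - 2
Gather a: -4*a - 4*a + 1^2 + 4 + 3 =8 - 8*a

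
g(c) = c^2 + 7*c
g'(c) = 2*c + 7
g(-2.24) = -10.66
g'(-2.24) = 2.52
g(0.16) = 1.15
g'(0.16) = 7.32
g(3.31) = 34.13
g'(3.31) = 13.62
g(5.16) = 62.75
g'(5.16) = 17.32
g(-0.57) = -3.67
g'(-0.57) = 5.86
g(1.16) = 9.47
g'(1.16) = 9.32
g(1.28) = 10.60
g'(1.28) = 9.56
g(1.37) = 11.47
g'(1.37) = 9.74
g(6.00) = 78.00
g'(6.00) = 19.00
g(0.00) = 0.00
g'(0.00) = 7.00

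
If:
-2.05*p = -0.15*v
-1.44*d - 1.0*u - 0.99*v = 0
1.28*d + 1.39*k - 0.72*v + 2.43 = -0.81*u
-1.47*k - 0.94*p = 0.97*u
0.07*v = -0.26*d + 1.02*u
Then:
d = -0.96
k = 0.02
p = 0.11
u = -0.14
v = 1.54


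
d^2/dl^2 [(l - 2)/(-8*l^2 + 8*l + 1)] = 16*(8*(l - 2)*(2*l - 1)^2 + 3*(l - 1)*(-8*l^2 + 8*l + 1))/(-8*l^2 + 8*l + 1)^3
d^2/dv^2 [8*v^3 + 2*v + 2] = 48*v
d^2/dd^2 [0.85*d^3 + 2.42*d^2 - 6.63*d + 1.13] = 5.1*d + 4.84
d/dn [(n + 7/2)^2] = 2*n + 7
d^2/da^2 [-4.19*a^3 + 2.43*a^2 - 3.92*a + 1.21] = 4.86 - 25.14*a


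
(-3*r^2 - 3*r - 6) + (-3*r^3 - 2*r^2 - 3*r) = -3*r^3 - 5*r^2 - 6*r - 6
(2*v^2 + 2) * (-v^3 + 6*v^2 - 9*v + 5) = -2*v^5 + 12*v^4 - 20*v^3 + 22*v^2 - 18*v + 10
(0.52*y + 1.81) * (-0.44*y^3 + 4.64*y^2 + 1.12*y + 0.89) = -0.2288*y^4 + 1.6164*y^3 + 8.9808*y^2 + 2.49*y + 1.6109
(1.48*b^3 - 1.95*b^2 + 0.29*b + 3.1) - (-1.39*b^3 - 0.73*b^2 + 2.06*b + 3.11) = 2.87*b^3 - 1.22*b^2 - 1.77*b - 0.00999999999999979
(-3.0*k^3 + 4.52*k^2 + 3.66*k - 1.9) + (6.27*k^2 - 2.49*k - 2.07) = -3.0*k^3 + 10.79*k^2 + 1.17*k - 3.97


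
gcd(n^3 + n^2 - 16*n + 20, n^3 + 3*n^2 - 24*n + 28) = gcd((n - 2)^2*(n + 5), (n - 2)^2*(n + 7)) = n^2 - 4*n + 4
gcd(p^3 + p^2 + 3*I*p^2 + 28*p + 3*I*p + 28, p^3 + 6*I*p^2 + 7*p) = p + 7*I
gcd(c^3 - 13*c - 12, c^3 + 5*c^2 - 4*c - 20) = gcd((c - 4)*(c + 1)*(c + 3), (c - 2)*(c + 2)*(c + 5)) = 1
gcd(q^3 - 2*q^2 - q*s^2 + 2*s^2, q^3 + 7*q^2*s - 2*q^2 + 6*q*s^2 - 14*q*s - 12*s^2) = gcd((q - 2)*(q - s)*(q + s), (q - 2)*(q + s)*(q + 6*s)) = q^2 + q*s - 2*q - 2*s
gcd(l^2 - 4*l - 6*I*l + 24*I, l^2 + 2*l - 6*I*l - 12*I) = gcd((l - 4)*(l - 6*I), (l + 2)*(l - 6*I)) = l - 6*I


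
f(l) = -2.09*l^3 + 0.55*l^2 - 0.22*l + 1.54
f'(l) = -6.27*l^2 + 1.1*l - 0.22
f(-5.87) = 444.51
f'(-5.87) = -222.72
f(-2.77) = 50.79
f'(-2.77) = -51.38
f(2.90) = -45.45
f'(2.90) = -49.76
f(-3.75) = 120.31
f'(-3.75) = -92.52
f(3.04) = -52.76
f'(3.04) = -54.82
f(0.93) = 0.13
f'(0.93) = -4.62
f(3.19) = -61.41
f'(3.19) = -60.52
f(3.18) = -60.81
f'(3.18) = -60.13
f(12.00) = -3533.42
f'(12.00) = -889.90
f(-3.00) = 63.58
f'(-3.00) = -59.95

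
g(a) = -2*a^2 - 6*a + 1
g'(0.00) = -6.00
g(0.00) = 1.00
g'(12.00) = -54.00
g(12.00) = -359.00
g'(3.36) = -19.44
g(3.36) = -41.74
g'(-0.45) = -4.20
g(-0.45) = 3.30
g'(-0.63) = -3.48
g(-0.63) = 3.99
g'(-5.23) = 14.92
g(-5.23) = -22.33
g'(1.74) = -12.96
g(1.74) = -15.50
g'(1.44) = -11.76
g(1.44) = -11.79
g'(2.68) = -16.72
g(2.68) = -29.44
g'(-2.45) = 3.80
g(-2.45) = 3.70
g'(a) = -4*a - 6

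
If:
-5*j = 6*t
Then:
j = -6*t/5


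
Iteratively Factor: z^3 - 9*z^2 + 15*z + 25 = (z - 5)*(z^2 - 4*z - 5) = (z - 5)^2*(z + 1)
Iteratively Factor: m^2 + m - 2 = (m - 1)*(m + 2)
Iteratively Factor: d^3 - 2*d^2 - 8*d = (d - 4)*(d^2 + 2*d) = (d - 4)*(d + 2)*(d)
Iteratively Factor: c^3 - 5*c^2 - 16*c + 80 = (c - 5)*(c^2 - 16) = (c - 5)*(c - 4)*(c + 4)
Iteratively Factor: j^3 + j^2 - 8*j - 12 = (j + 2)*(j^2 - j - 6) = (j + 2)^2*(j - 3)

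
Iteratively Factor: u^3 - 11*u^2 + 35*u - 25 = (u - 5)*(u^2 - 6*u + 5) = (u - 5)^2*(u - 1)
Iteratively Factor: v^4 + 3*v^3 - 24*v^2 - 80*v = (v - 5)*(v^3 + 8*v^2 + 16*v) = v*(v - 5)*(v^2 + 8*v + 16) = v*(v - 5)*(v + 4)*(v + 4)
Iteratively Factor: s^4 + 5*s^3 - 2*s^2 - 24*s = (s - 2)*(s^3 + 7*s^2 + 12*s) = (s - 2)*(s + 3)*(s^2 + 4*s) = (s - 2)*(s + 3)*(s + 4)*(s)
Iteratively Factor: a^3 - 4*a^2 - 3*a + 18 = (a - 3)*(a^2 - a - 6) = (a - 3)^2*(a + 2)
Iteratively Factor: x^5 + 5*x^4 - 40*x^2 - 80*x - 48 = (x + 2)*(x^4 + 3*x^3 - 6*x^2 - 28*x - 24) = (x + 2)^2*(x^3 + x^2 - 8*x - 12) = (x + 2)^3*(x^2 - x - 6) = (x + 2)^4*(x - 3)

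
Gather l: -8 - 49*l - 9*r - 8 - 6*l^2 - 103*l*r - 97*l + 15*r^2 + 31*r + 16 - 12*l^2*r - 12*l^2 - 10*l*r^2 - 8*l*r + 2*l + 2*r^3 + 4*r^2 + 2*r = l^2*(-12*r - 18) + l*(-10*r^2 - 111*r - 144) + 2*r^3 + 19*r^2 + 24*r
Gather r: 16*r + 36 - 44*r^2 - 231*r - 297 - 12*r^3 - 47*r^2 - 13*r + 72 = -12*r^3 - 91*r^2 - 228*r - 189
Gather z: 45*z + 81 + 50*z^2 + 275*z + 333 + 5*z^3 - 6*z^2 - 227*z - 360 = 5*z^3 + 44*z^2 + 93*z + 54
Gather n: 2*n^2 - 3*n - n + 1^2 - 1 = 2*n^2 - 4*n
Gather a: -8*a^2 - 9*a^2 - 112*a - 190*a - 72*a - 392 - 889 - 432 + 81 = -17*a^2 - 374*a - 1632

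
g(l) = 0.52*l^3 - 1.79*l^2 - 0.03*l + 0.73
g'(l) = 1.56*l^2 - 3.58*l - 0.03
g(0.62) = 0.15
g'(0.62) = -1.65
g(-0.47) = 0.29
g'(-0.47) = 2.00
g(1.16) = -0.90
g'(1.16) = -2.08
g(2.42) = -2.46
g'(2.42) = 0.44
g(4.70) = 15.04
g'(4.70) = 17.60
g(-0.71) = -0.34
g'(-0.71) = 3.30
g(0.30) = 0.57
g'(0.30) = -0.96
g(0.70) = 0.01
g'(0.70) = -1.77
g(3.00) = -1.43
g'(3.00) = 3.27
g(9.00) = 234.55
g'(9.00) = 94.11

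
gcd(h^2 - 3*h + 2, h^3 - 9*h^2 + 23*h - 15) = h - 1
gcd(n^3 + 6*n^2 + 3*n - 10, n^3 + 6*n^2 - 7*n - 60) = n + 5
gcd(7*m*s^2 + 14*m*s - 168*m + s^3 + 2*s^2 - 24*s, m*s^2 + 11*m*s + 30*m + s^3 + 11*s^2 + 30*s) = s + 6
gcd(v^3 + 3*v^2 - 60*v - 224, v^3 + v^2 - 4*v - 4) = 1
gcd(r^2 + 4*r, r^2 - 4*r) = r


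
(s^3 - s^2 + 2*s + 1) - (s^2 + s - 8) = s^3 - 2*s^2 + s + 9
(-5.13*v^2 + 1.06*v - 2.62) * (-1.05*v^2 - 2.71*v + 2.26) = 5.3865*v^4 + 12.7893*v^3 - 11.7154*v^2 + 9.4958*v - 5.9212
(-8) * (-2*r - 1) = 16*r + 8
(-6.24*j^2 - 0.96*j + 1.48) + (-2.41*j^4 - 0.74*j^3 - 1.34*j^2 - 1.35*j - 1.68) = -2.41*j^4 - 0.74*j^3 - 7.58*j^2 - 2.31*j - 0.2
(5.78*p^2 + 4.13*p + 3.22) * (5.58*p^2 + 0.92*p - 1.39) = 32.2524*p^4 + 28.363*p^3 + 13.733*p^2 - 2.7783*p - 4.4758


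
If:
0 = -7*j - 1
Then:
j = -1/7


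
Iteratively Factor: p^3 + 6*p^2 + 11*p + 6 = (p + 2)*(p^2 + 4*p + 3) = (p + 2)*(p + 3)*(p + 1)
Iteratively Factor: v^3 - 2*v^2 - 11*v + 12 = (v + 3)*(v^2 - 5*v + 4) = (v - 4)*(v + 3)*(v - 1)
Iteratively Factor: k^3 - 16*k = (k)*(k^2 - 16) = k*(k + 4)*(k - 4)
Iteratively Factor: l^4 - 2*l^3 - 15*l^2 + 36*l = (l - 3)*(l^3 + l^2 - 12*l) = (l - 3)*(l + 4)*(l^2 - 3*l) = l*(l - 3)*(l + 4)*(l - 3)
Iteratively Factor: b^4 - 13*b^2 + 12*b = (b - 3)*(b^3 + 3*b^2 - 4*b) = b*(b - 3)*(b^2 + 3*b - 4) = b*(b - 3)*(b + 4)*(b - 1)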